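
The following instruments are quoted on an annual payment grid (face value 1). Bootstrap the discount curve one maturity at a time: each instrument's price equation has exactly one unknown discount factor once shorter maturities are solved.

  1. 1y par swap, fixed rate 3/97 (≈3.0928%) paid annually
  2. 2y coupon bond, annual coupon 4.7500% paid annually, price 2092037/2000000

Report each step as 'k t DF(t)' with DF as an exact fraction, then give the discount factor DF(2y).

1 1 97/100
2 2 4773/5000
DF(2y) = 4773/5000 ≈ 0.954600

step 1 [1y] swap r/1=3/97: DF=(1 − 3/97·(0))/(1+3/97) = 97/100 ≈ 0.970000
step 2 [2y] bond c/1=19/400: DF=(2092037/2000000 − 19/400·(0.970000))/(1+19/400) = 4773/5000 ≈ 0.954600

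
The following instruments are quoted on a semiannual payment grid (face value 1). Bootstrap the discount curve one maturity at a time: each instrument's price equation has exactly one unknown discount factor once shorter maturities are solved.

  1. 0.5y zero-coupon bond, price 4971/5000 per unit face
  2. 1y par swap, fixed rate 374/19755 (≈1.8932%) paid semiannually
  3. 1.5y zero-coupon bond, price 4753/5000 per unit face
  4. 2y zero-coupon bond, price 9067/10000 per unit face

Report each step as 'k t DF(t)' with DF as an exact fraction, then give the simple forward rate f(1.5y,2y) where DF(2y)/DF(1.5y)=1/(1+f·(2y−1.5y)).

step 1 [0.5y] zero: DF = P = 4971/5000 ≈ 0.994200
step 2 [1y] swap r/2=187/19755: DF=(1 − 187/19755·(0.994200))/(1+187/19755) = 9813/10000 ≈ 0.981300
step 3 [1.5y] zero: DF = P = 4753/5000 ≈ 0.950600
step 4 [2y] zero: DF = P = 9067/10000 ≈ 0.906700

1 1/2 4971/5000
2 1 9813/10000
3 3/2 4753/5000
4 2 9067/10000
f(1.5y,2y) = ((4753/5000)/(9067/10000) − 1)/(1/2) = 878/9067 ≈ 9.6835%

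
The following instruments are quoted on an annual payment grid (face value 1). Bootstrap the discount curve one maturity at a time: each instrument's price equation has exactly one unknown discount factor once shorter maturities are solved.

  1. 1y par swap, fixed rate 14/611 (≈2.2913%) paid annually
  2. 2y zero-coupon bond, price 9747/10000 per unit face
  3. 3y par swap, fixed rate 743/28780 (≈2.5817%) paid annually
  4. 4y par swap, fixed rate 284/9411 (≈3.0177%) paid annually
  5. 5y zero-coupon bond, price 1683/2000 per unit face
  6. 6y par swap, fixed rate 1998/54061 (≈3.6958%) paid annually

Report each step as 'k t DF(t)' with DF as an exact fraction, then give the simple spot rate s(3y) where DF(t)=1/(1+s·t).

step 1 [1y] swap r/1=14/611: DF=(1 − 14/611·(0))/(1+14/611) = 611/625 ≈ 0.977600
step 2 [2y] zero: DF = P = 9747/10000 ≈ 0.974700
step 3 [3y] swap r/1=743/28780: DF=(1 − 743/28780·(0.977600+0.974700))/(1+743/28780) = 9257/10000 ≈ 0.925700
step 4 [4y] swap r/1=284/9411: DF=(1 − 284/9411·(0.977600+0.974700+0.925700))/(1+284/9411) = 554/625 ≈ 0.886400
step 5 [5y] zero: DF = P = 1683/2000 ≈ 0.841500
step 6 [6y] swap r/1=1998/54061: DF=(1 − 1998/54061·(0.977600+0.974700+0.925700+0.886400+0.841500))/(1+1998/54061) = 4001/5000 ≈ 0.800200

1 1 611/625
2 2 9747/10000
3 3 9257/10000
4 4 554/625
5 5 1683/2000
6 6 4001/5000
s(3y) = (1/(9257/10000) − 1)/(3) = 743/27771 ≈ 2.6755%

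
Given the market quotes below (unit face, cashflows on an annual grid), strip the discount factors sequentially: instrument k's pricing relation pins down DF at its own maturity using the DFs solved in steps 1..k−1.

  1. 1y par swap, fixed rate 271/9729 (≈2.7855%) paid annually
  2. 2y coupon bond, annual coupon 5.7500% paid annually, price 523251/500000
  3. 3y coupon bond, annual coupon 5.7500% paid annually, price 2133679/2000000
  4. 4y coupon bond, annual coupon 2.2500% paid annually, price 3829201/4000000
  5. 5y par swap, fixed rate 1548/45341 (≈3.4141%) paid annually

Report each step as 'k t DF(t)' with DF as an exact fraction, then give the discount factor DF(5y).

1 1 9729/10000
2 2 9367/10000
3 3 181/200
4 4 8743/10000
5 5 2113/2500
DF(5y) = 2113/2500 ≈ 0.845200

step 1 [1y] swap r/1=271/9729: DF=(1 − 271/9729·(0))/(1+271/9729) = 9729/10000 ≈ 0.972900
step 2 [2y] bond c/1=23/400: DF=(523251/500000 − 23/400·(0.972900))/(1+23/400) = 9367/10000 ≈ 0.936700
step 3 [3y] bond c/1=23/400: DF=(2133679/2000000 − 23/400·(0.972900+0.936700))/(1+23/400) = 181/200 ≈ 0.905000
step 4 [4y] bond c/1=9/400: DF=(3829201/4000000 − 9/400·(0.972900+0.936700+0.905000))/(1+9/400) = 8743/10000 ≈ 0.874300
step 5 [5y] swap r/1=1548/45341: DF=(1 − 1548/45341·(0.972900+0.936700+0.905000+0.874300))/(1+1548/45341) = 2113/2500 ≈ 0.845200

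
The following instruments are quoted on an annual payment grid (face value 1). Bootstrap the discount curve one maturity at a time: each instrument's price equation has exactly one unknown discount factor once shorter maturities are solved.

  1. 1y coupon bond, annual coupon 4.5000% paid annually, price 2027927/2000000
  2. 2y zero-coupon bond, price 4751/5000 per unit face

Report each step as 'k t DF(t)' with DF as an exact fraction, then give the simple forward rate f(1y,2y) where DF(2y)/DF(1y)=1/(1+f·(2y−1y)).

step 1 [1y] bond c/1=9/200: DF=(2027927/2000000 − 9/200·(0))/(1+9/200) = 9703/10000 ≈ 0.970300
step 2 [2y] zero: DF = P = 4751/5000 ≈ 0.950200

1 1 9703/10000
2 2 4751/5000
f(1y,2y) = ((9703/10000)/(4751/5000) − 1)/(1) = 201/9502 ≈ 2.1153%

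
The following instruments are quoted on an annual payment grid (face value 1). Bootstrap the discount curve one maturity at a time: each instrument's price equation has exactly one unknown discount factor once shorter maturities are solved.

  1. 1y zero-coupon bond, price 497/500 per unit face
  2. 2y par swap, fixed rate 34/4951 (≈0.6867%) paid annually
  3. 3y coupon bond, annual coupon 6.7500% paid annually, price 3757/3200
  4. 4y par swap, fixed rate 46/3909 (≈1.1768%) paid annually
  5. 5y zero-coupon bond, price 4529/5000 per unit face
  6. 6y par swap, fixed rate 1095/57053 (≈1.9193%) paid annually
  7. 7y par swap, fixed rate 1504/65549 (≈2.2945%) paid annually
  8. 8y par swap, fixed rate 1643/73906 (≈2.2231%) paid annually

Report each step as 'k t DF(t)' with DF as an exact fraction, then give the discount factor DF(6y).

1 1 497/500
2 2 1233/1250
3 3 4873/5000
4 4 477/500
5 5 4529/5000
6 6 1781/2000
7 7 531/625
8 8 8357/10000
DF(6y) = 1781/2000 ≈ 0.890500

step 1 [1y] zero: DF = P = 497/500 ≈ 0.994000
step 2 [2y] swap r/1=34/4951: DF=(1 − 34/4951·(0.994000))/(1+34/4951) = 1233/1250 ≈ 0.986400
step 3 [3y] bond c/1=27/400: DF=(3757/3200 − 27/400·(0.994000+0.986400))/(1+27/400) = 4873/5000 ≈ 0.974600
step 4 [4y] swap r/1=46/3909: DF=(1 − 46/3909·(0.994000+0.986400+0.974600))/(1+46/3909) = 477/500 ≈ 0.954000
step 5 [5y] zero: DF = P = 4529/5000 ≈ 0.905800
step 6 [6y] swap r/1=1095/57053: DF=(1 − 1095/57053·(0.994000+0.986400+0.974600+0.954000+0.905800))/(1+1095/57053) = 1781/2000 ≈ 0.890500
step 7 [7y] swap r/1=1504/65549: DF=(1 − 1504/65549·(0.994000+0.986400+0.974600+0.954000+0.905800+0.890500))/(1+1504/65549) = 531/625 ≈ 0.849600
step 8 [8y] swap r/1=1643/73906: DF=(1 − 1643/73906·(0.994000+0.986400+0.974600+0.954000+0.905800+0.890500+0.849600))/(1+1643/73906) = 8357/10000 ≈ 0.835700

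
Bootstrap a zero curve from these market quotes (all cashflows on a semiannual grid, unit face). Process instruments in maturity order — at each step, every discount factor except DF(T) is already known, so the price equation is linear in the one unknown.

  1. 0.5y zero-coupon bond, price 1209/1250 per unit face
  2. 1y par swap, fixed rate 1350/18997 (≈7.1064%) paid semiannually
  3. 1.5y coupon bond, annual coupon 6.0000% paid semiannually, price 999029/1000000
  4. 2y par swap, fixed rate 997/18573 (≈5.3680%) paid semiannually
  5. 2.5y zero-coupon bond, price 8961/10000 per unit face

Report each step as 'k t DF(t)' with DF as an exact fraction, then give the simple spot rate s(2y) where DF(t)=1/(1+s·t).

1 1/2 1209/1250
2 1 373/400
3 3/2 4573/5000
4 2 9003/10000
5 5/2 8961/10000
s(2y) = (1/(9003/10000) − 1)/(2) = 997/18006 ≈ 5.5370%

step 1 [0.5y] zero: DF = P = 1209/1250 ≈ 0.967200
step 2 [1y] swap r/2=675/18997: DF=(1 − 675/18997·(0.967200))/(1+675/18997) = 373/400 ≈ 0.932500
step 3 [1.5y] bond c/2=3/100: DF=(999029/1000000 − 3/100·(0.967200+0.932500))/(1+3/100) = 4573/5000 ≈ 0.914600
step 4 [2y] swap r/2=997/37146: DF=(1 − 997/37146·(0.967200+0.932500+0.914600))/(1+997/37146) = 9003/10000 ≈ 0.900300
step 5 [2.5y] zero: DF = P = 8961/10000 ≈ 0.896100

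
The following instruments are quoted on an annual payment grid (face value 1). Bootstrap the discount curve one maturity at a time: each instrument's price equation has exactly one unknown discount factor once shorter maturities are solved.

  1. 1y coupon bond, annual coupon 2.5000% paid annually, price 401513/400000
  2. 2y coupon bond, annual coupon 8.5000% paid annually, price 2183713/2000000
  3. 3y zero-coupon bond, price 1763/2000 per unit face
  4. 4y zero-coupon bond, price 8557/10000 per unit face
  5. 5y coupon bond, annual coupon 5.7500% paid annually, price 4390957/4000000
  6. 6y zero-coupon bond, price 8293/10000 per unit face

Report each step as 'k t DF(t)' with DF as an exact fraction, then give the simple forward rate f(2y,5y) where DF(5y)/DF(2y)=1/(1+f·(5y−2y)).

step 1 [1y] bond c/1=1/40: DF=(401513/400000 − 1/40·(0))/(1+1/40) = 9793/10000 ≈ 0.979300
step 2 [2y] bond c/1=17/200: DF=(2183713/2000000 − 17/200·(0.979300))/(1+17/200) = 581/625 ≈ 0.929600
step 3 [3y] zero: DF = P = 1763/2000 ≈ 0.881500
step 4 [4y] zero: DF = P = 8557/10000 ≈ 0.855700
step 5 [5y] bond c/1=23/400: DF=(4390957/4000000 − 23/400·(0.979300+0.929600+0.881500+0.855700))/(1+23/400) = 4199/5000 ≈ 0.839800
step 6 [6y] zero: DF = P = 8293/10000 ≈ 0.829300

1 1 9793/10000
2 2 581/625
3 3 1763/2000
4 4 8557/10000
5 5 4199/5000
6 6 8293/10000
f(2y,5y) = ((581/625)/(4199/5000) − 1)/(3) = 449/12597 ≈ 3.5643%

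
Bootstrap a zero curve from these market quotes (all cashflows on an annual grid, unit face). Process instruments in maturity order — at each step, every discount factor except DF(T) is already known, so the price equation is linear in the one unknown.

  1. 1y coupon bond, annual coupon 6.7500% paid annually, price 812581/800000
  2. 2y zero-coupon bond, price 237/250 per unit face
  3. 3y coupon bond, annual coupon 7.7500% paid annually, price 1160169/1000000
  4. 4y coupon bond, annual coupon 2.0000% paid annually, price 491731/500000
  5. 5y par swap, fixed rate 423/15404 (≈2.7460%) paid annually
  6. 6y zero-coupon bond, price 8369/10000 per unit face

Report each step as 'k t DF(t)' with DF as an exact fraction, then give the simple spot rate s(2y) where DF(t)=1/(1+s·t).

1 1 1903/2000
2 2 237/250
3 3 9401/10000
4 4 1817/2000
5 5 8731/10000
6 6 8369/10000
s(2y) = (1/(237/250) − 1)/(2) = 13/474 ≈ 2.7426%

step 1 [1y] bond c/1=27/400: DF=(812581/800000 − 27/400·(0))/(1+27/400) = 1903/2000 ≈ 0.951500
step 2 [2y] zero: DF = P = 237/250 ≈ 0.948000
step 3 [3y] bond c/1=31/400: DF=(1160169/1000000 − 31/400·(0.951500+0.948000))/(1+31/400) = 9401/10000 ≈ 0.940100
step 4 [4y] bond c/1=1/50: DF=(491731/500000 − 1/50·(0.951500+0.948000+0.940100))/(1+1/50) = 1817/2000 ≈ 0.908500
step 5 [5y] swap r/1=423/15404: DF=(1 − 423/15404·(0.951500+0.948000+0.940100+0.908500))/(1+423/15404) = 8731/10000 ≈ 0.873100
step 6 [6y] zero: DF = P = 8369/10000 ≈ 0.836900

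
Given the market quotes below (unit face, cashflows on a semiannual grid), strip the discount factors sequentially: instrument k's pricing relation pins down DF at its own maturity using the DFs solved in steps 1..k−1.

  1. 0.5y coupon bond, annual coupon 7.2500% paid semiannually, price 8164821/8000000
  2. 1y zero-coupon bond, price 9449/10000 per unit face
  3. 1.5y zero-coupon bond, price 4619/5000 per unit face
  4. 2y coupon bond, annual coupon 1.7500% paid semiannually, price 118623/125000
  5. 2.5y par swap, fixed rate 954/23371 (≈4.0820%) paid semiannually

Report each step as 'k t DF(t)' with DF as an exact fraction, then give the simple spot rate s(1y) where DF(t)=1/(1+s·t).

step 1 [0.5y] bond c/2=29/800: DF=(8164821/8000000 − 29/800·(0))/(1+29/800) = 9849/10000 ≈ 0.984900
step 2 [1y] zero: DF = P = 9449/10000 ≈ 0.944900
step 3 [1.5y] zero: DF = P = 4619/5000 ≈ 0.923800
step 4 [2y] bond c/2=7/800: DF=(118623/125000 − 7/800·(0.984900+0.944900+0.923800))/(1+7/800) = 229/250 ≈ 0.916000
step 5 [2.5y] swap r/2=477/23371: DF=(1 − 477/23371·(0.984900+0.944900+0.923800+0.916000))/(1+477/23371) = 4523/5000 ≈ 0.904600

1 1/2 9849/10000
2 1 9449/10000
3 3/2 4619/5000
4 2 229/250
5 5/2 4523/5000
s(1y) = (1/(9449/10000) − 1)/(1) = 551/9449 ≈ 5.8313%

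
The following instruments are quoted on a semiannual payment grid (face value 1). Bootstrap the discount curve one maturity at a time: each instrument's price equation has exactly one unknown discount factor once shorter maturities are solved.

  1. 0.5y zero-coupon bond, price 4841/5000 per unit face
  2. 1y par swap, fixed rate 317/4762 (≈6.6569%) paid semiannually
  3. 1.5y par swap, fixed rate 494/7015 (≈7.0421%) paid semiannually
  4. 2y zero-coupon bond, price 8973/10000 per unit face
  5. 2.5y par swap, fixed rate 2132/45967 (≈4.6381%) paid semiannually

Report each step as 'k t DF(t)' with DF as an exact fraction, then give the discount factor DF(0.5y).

step 1 [0.5y] zero: DF = P = 4841/5000 ≈ 0.968200
step 2 [1y] swap r/2=317/9524: DF=(1 − 317/9524·(0.968200))/(1+317/9524) = 4683/5000 ≈ 0.936600
step 3 [1.5y] swap r/2=247/7015: DF=(1 − 247/7015·(0.968200+0.936600))/(1+247/7015) = 2253/2500 ≈ 0.901200
step 4 [2y] zero: DF = P = 8973/10000 ≈ 0.897300
step 5 [2.5y] swap r/2=1066/45967: DF=(1 − 1066/45967·(0.968200+0.936600+0.901200+0.897300))/(1+1066/45967) = 4467/5000 ≈ 0.893400

1 1/2 4841/5000
2 1 4683/5000
3 3/2 2253/2500
4 2 8973/10000
5 5/2 4467/5000
DF(0.5y) = 4841/5000 ≈ 0.968200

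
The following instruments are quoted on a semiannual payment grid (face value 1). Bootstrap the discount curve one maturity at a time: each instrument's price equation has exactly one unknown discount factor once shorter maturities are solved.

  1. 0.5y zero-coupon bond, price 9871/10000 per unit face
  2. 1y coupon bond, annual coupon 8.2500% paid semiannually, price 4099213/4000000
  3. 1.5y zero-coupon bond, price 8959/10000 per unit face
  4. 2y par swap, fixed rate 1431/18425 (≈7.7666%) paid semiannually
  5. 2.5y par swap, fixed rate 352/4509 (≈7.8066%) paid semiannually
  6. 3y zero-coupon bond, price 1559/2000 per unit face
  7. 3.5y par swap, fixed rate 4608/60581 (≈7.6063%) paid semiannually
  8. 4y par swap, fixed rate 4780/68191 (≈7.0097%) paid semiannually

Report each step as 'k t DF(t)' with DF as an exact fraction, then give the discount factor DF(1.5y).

step 1 [0.5y] zero: DF = P = 9871/10000 ≈ 0.987100
step 2 [1y] bond c/2=33/800: DF=(4099213/4000000 − 33/800·(0.987100))/(1+33/800) = 9451/10000 ≈ 0.945100
step 3 [1.5y] zero: DF = P = 8959/10000 ≈ 0.895900
step 4 [2y] swap r/2=1431/36850: DF=(1 − 1431/36850·(0.987100+0.945100+0.895900))/(1+1431/36850) = 8569/10000 ≈ 0.856900
step 5 [2.5y] swap r/2=176/4509: DF=(1 − 176/4509·(0.987100+0.945100+0.895900+0.856900))/(1+176/4509) = 103/125 ≈ 0.824000
step 6 [3y] zero: DF = P = 1559/2000 ≈ 0.779500
step 7 [3.5y] swap r/2=2304/60581: DF=(1 − 2304/60581·(0.987100+0.945100+0.895900+0.856900+0.824000+0.779500))/(1+2304/60581) = 481/625 ≈ 0.769600
step 8 [4y] swap r/2=2390/68191: DF=(1 − 2390/68191·(0.987100+0.945100+0.895900+0.856900+0.824000+0.779500+0.769600))/(1+2390/68191) = 761/1000 ≈ 0.761000

1 1/2 9871/10000
2 1 9451/10000
3 3/2 8959/10000
4 2 8569/10000
5 5/2 103/125
6 3 1559/2000
7 7/2 481/625
8 4 761/1000
DF(1.5y) = 8959/10000 ≈ 0.895900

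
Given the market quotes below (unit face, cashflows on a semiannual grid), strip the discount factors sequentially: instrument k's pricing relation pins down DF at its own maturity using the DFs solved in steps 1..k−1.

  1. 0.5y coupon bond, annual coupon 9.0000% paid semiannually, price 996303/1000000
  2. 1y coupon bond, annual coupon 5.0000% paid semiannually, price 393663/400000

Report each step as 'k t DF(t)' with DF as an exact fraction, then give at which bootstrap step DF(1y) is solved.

1 1/2 4767/5000
2 1 9369/10000
DF(1y) is solved at step 2

step 1 [0.5y] bond c/2=9/200: DF=(996303/1000000 − 9/200·(0))/(1+9/200) = 4767/5000 ≈ 0.953400
step 2 [1y] bond c/2=1/40: DF=(393663/400000 − 1/40·(0.953400))/(1+1/40) = 9369/10000 ≈ 0.936900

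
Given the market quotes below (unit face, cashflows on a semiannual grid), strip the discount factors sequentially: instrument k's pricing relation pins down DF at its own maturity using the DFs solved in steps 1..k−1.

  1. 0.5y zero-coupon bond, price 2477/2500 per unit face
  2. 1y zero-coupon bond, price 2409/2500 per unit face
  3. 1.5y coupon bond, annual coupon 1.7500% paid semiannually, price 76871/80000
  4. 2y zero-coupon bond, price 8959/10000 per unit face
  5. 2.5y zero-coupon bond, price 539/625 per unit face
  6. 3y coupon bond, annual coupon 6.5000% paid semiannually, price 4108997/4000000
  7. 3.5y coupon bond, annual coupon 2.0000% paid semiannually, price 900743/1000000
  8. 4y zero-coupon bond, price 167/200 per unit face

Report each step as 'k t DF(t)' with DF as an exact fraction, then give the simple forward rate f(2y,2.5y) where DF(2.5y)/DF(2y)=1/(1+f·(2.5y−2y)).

step 1 [0.5y] zero: DF = P = 2477/2500 ≈ 0.990800
step 2 [1y] zero: DF = P = 2409/2500 ≈ 0.963600
step 3 [1.5y] bond c/2=7/800: DF=(76871/80000 − 7/800·(0.990800+0.963600))/(1+7/800) = 2339/2500 ≈ 0.935600
step 4 [2y] zero: DF = P = 8959/10000 ≈ 0.895900
step 5 [2.5y] zero: DF = P = 539/625 ≈ 0.862400
step 6 [3y] bond c/2=13/400: DF=(4108997/4000000 − 13/400·(0.990800+0.963600+0.935600+0.895900+0.862400))/(1+13/400) = 4243/5000 ≈ 0.848600
step 7 [3.5y] bond c/2=1/100: DF=(900743/1000000 − 1/100·(0.990800+0.963600+0.935600+0.895900+0.862400+0.848600))/(1+1/100) = 4187/5000 ≈ 0.837400
step 8 [4y] zero: DF = P = 167/200 ≈ 0.835000

1 1/2 2477/2500
2 1 2409/2500
3 3/2 2339/2500
4 2 8959/10000
5 5/2 539/625
6 3 4243/5000
7 7/2 4187/5000
8 4 167/200
f(2y,2.5y) = ((8959/10000)/(539/625) − 1)/(1/2) = 335/4312 ≈ 7.7690%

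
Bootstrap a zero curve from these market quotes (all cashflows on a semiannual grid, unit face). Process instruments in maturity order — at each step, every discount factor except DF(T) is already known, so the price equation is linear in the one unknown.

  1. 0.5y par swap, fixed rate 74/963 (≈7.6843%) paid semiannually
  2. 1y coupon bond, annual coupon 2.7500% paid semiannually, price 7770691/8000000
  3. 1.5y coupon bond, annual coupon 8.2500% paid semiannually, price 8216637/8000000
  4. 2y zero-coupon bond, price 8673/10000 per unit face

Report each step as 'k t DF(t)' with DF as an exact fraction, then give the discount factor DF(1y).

1 1/2 963/1000
2 1 9451/10000
3 3/2 2277/2500
4 2 8673/10000
DF(1y) = 9451/10000 ≈ 0.945100

step 1 [0.5y] swap r/2=37/963: DF=(1 − 37/963·(0))/(1+37/963) = 963/1000 ≈ 0.963000
step 2 [1y] bond c/2=11/800: DF=(7770691/8000000 − 11/800·(0.963000))/(1+11/800) = 9451/10000 ≈ 0.945100
step 3 [1.5y] bond c/2=33/800: DF=(8216637/8000000 − 33/800·(0.963000+0.945100))/(1+33/800) = 2277/2500 ≈ 0.910800
step 4 [2y] zero: DF = P = 8673/10000 ≈ 0.867300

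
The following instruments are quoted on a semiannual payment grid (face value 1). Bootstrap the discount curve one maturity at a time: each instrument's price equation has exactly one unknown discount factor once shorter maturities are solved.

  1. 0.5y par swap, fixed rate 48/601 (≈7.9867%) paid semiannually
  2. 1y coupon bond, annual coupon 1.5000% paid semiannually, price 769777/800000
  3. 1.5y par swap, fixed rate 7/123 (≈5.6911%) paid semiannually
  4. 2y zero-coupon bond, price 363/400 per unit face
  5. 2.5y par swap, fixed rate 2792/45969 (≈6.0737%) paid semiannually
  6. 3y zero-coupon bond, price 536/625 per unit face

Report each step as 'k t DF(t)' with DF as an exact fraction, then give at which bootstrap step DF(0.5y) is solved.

1 1/2 601/625
2 1 9479/10000
3 3/2 1839/2000
4 2 363/400
5 5/2 2151/2500
6 3 536/625
DF(0.5y) is solved at step 1

step 1 [0.5y] swap r/2=24/601: DF=(1 − 24/601·(0))/(1+24/601) = 601/625 ≈ 0.961600
step 2 [1y] bond c/2=3/400: DF=(769777/800000 − 3/400·(0.961600))/(1+3/400) = 9479/10000 ≈ 0.947900
step 3 [1.5y] swap r/2=7/246: DF=(1 − 7/246·(0.961600+0.947900))/(1+7/246) = 1839/2000 ≈ 0.919500
step 4 [2y] zero: DF = P = 363/400 ≈ 0.907500
step 5 [2.5y] swap r/2=1396/45969: DF=(1 − 1396/45969·(0.961600+0.947900+0.919500+0.907500))/(1+1396/45969) = 2151/2500 ≈ 0.860400
step 6 [3y] zero: DF = P = 536/625 ≈ 0.857600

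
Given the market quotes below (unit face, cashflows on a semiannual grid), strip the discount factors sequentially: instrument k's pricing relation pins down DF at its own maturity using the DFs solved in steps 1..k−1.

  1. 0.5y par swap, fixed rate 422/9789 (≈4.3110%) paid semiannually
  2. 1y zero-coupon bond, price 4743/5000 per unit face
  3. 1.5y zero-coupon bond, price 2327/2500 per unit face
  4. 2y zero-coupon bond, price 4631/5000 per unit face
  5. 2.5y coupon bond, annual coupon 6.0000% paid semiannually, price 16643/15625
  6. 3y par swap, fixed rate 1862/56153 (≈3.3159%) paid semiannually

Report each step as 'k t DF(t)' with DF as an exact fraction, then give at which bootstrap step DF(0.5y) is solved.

1 1/2 9789/10000
2 1 4743/5000
3 3/2 2327/2500
4 2 4631/5000
5 5/2 9239/10000
6 3 9069/10000
DF(0.5y) is solved at step 1

step 1 [0.5y] swap r/2=211/9789: DF=(1 − 211/9789·(0))/(1+211/9789) = 9789/10000 ≈ 0.978900
step 2 [1y] zero: DF = P = 4743/5000 ≈ 0.948600
step 3 [1.5y] zero: DF = P = 2327/2500 ≈ 0.930800
step 4 [2y] zero: DF = P = 4631/5000 ≈ 0.926200
step 5 [2.5y] bond c/2=3/100: DF=(16643/15625 − 3/100·(0.978900+0.948600+0.930800+0.926200))/(1+3/100) = 9239/10000 ≈ 0.923900
step 6 [3y] swap r/2=931/56153: DF=(1 − 931/56153·(0.978900+0.948600+0.930800+0.926200+0.923900))/(1+931/56153) = 9069/10000 ≈ 0.906900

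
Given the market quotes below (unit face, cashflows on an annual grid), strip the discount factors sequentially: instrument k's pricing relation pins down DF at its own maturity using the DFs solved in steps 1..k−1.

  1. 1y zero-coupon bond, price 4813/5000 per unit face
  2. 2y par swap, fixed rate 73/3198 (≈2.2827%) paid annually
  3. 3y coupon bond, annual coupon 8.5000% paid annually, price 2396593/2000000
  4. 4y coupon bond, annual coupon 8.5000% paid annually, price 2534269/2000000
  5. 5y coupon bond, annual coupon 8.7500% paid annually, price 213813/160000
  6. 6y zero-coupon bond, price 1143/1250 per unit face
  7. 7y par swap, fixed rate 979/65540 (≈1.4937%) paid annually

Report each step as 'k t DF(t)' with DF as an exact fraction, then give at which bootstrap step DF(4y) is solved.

1 1 4813/5000
2 2 4781/5000
3 3 9541/10000
4 4 2357/2500
5 5 4609/5000
6 6 1143/1250
7 7 9021/10000
DF(4y) is solved at step 4

step 1 [1y] zero: DF = P = 4813/5000 ≈ 0.962600
step 2 [2y] swap r/1=73/3198: DF=(1 − 73/3198·(0.962600))/(1+73/3198) = 4781/5000 ≈ 0.956200
step 3 [3y] bond c/1=17/200: DF=(2396593/2000000 − 17/200·(0.962600+0.956200))/(1+17/200) = 9541/10000 ≈ 0.954100
step 4 [4y] bond c/1=17/200: DF=(2534269/2000000 − 17/200·(0.962600+0.956200+0.954100))/(1+17/200) = 2357/2500 ≈ 0.942800
step 5 [5y] bond c/1=7/80: DF=(213813/160000 − 7/80·(0.962600+0.956200+0.954100+0.942800))/(1+7/80) = 4609/5000 ≈ 0.921800
step 6 [6y] zero: DF = P = 1143/1250 ≈ 0.914400
step 7 [7y] swap r/1=979/65540: DF=(1 − 979/65540·(0.962600+0.956200+0.954100+0.942800+0.921800+0.914400))/(1+979/65540) = 9021/10000 ≈ 0.902100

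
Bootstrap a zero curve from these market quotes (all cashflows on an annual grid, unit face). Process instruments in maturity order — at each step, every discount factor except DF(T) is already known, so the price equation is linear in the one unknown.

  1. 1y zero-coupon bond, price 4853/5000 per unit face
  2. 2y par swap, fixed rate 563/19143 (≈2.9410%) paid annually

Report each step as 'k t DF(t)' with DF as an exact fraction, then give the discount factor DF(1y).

1 1 4853/5000
2 2 9437/10000
DF(1y) = 4853/5000 ≈ 0.970600

step 1 [1y] zero: DF = P = 4853/5000 ≈ 0.970600
step 2 [2y] swap r/1=563/19143: DF=(1 − 563/19143·(0.970600))/(1+563/19143) = 9437/10000 ≈ 0.943700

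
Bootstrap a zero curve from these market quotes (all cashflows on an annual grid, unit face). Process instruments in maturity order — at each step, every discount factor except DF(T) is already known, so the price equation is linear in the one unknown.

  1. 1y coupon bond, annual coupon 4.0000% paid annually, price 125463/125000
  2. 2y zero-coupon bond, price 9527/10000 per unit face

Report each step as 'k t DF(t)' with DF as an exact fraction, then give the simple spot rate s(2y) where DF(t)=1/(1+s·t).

1 1 9651/10000
2 2 9527/10000
s(2y) = (1/(9527/10000) − 1)/(2) = 473/19054 ≈ 2.4824%

step 1 [1y] bond c/1=1/25: DF=(125463/125000 − 1/25·(0))/(1+1/25) = 9651/10000 ≈ 0.965100
step 2 [2y] zero: DF = P = 9527/10000 ≈ 0.952700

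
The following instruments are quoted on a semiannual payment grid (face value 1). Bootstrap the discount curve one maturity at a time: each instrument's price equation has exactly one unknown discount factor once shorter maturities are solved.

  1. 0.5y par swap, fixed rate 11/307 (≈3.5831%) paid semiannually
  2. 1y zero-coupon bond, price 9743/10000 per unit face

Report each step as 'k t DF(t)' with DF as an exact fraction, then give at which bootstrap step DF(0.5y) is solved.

1 1/2 614/625
2 1 9743/10000
DF(0.5y) is solved at step 1

step 1 [0.5y] swap r/2=11/614: DF=(1 − 11/614·(0))/(1+11/614) = 614/625 ≈ 0.982400
step 2 [1y] zero: DF = P = 9743/10000 ≈ 0.974300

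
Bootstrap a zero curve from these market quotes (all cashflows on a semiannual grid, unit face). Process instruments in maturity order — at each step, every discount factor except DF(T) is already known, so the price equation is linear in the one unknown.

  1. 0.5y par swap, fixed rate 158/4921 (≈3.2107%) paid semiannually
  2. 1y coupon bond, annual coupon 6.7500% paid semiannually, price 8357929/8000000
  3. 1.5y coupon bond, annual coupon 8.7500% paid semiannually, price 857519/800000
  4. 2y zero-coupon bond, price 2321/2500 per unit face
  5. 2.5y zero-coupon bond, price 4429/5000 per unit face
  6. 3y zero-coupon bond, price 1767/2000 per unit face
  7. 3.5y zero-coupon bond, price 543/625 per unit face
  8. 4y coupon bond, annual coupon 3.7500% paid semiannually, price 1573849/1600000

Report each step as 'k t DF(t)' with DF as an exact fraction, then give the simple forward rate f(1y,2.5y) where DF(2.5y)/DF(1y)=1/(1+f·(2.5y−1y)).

1 1/2 4921/5000
2 1 1957/2000
3 3/2 9447/10000
4 2 2321/2500
5 5/2 4429/5000
6 3 1767/2000
7 7/2 543/625
8 4 529/625
f(1y,2.5y) = ((1957/2000)/(4429/5000) − 1)/(3/2) = 3/43 ≈ 6.9767%

step 1 [0.5y] swap r/2=79/4921: DF=(1 − 79/4921·(0))/(1+79/4921) = 4921/5000 ≈ 0.984200
step 2 [1y] bond c/2=27/800: DF=(8357929/8000000 − 27/800·(0.984200))/(1+27/800) = 1957/2000 ≈ 0.978500
step 3 [1.5y] bond c/2=7/160: DF=(857519/800000 − 7/160·(0.984200+0.978500))/(1+7/160) = 9447/10000 ≈ 0.944700
step 4 [2y] zero: DF = P = 2321/2500 ≈ 0.928400
step 5 [2.5y] zero: DF = P = 4429/5000 ≈ 0.885800
step 6 [3y] zero: DF = P = 1767/2000 ≈ 0.883500
step 7 [3.5y] zero: DF = P = 543/625 ≈ 0.868800
step 8 [4y] bond c/2=3/160: DF=(1573849/1600000 − 3/160·(0.984200+0.978500+0.944700+0.928400+0.885800+0.883500+0.868800))/(1+3/160) = 529/625 ≈ 0.846400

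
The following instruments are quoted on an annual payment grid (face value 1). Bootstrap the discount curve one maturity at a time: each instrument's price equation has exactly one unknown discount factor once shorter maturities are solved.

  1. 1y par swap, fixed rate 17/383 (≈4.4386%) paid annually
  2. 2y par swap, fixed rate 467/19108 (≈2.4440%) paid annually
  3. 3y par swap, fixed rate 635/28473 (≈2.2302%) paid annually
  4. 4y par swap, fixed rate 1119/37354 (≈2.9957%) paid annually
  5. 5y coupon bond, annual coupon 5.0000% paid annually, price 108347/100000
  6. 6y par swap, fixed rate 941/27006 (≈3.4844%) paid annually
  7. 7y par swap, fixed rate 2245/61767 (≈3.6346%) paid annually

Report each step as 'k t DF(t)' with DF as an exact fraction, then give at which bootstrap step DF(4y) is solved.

1 1 383/400
2 2 9533/10000
3 3 1873/2000
4 4 8881/10000
5 5 427/500
6 6 4059/5000
7 7 1551/2000
DF(4y) is solved at step 4

step 1 [1y] swap r/1=17/383: DF=(1 − 17/383·(0))/(1+17/383) = 383/400 ≈ 0.957500
step 2 [2y] swap r/1=467/19108: DF=(1 − 467/19108·(0.957500))/(1+467/19108) = 9533/10000 ≈ 0.953300
step 3 [3y] swap r/1=635/28473: DF=(1 − 635/28473·(0.957500+0.953300))/(1+635/28473) = 1873/2000 ≈ 0.936500
step 4 [4y] swap r/1=1119/37354: DF=(1 − 1119/37354·(0.957500+0.953300+0.936500))/(1+1119/37354) = 8881/10000 ≈ 0.888100
step 5 [5y] bond c/1=1/20: DF=(108347/100000 − 1/20·(0.957500+0.953300+0.936500+0.888100))/(1+1/20) = 427/500 ≈ 0.854000
step 6 [6y] swap r/1=941/27006: DF=(1 − 941/27006·(0.957500+0.953300+0.936500+0.888100+0.854000))/(1+941/27006) = 4059/5000 ≈ 0.811800
step 7 [7y] swap r/1=2245/61767: DF=(1 − 2245/61767·(0.957500+0.953300+0.936500+0.888100+0.854000+0.811800))/(1+2245/61767) = 1551/2000 ≈ 0.775500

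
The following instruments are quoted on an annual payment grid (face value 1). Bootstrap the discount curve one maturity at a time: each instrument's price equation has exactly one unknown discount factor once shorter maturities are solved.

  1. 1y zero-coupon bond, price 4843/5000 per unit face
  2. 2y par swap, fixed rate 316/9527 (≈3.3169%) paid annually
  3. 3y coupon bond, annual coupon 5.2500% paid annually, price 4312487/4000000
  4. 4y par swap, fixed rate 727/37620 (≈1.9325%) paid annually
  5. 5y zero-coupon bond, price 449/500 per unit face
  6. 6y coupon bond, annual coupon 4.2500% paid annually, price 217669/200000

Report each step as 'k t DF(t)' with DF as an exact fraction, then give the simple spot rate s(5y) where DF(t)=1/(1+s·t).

step 1 [1y] zero: DF = P = 4843/5000 ≈ 0.968600
step 2 [2y] swap r/1=316/9527: DF=(1 − 316/9527·(0.968600))/(1+316/9527) = 1171/1250 ≈ 0.936800
step 3 [3y] bond c/1=21/400: DF=(4312487/4000000 − 21/400·(0.968600+0.936800))/(1+21/400) = 9293/10000 ≈ 0.929300
step 4 [4y] swap r/1=727/37620: DF=(1 − 727/37620·(0.968600+0.936800+0.929300))/(1+727/37620) = 9273/10000 ≈ 0.927300
step 5 [5y] zero: DF = P = 449/500 ≈ 0.898000
step 6 [6y] bond c/1=17/400: DF=(217669/200000 − 17/400·(0.968600+0.936800+0.929300+0.927300+0.898000))/(1+17/400) = 427/500 ≈ 0.854000

1 1 4843/5000
2 2 1171/1250
3 3 9293/10000
4 4 9273/10000
5 5 449/500
6 6 427/500
s(5y) = (1/(449/500) − 1)/(5) = 51/2245 ≈ 2.2717%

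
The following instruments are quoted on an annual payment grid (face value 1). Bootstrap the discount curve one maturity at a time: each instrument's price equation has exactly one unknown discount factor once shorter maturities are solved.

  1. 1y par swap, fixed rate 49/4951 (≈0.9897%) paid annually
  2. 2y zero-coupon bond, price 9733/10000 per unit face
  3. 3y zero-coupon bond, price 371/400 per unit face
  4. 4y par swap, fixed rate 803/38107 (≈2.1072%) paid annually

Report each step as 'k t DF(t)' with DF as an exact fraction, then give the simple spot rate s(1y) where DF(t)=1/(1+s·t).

1 1 4951/5000
2 2 9733/10000
3 3 371/400
4 4 9197/10000
s(1y) = (1/(4951/5000) − 1)/(1) = 49/4951 ≈ 0.9897%

step 1 [1y] swap r/1=49/4951: DF=(1 − 49/4951·(0))/(1+49/4951) = 4951/5000 ≈ 0.990200
step 2 [2y] zero: DF = P = 9733/10000 ≈ 0.973300
step 3 [3y] zero: DF = P = 371/400 ≈ 0.927500
step 4 [4y] swap r/1=803/38107: DF=(1 − 803/38107·(0.990200+0.973300+0.927500))/(1+803/38107) = 9197/10000 ≈ 0.919700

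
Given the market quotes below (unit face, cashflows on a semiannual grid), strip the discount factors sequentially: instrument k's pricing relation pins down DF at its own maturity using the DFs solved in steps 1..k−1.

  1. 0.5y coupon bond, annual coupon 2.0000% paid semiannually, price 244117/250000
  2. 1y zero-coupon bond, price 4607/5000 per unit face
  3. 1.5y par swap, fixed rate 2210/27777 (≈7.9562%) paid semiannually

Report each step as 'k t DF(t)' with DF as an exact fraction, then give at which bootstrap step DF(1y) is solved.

1 1/2 2417/2500
2 1 4607/5000
3 3/2 1779/2000
DF(1y) is solved at step 2

step 1 [0.5y] bond c/2=1/100: DF=(244117/250000 − 1/100·(0))/(1+1/100) = 2417/2500 ≈ 0.966800
step 2 [1y] zero: DF = P = 4607/5000 ≈ 0.921400
step 3 [1.5y] swap r/2=1105/27777: DF=(1 − 1105/27777·(0.966800+0.921400))/(1+1105/27777) = 1779/2000 ≈ 0.889500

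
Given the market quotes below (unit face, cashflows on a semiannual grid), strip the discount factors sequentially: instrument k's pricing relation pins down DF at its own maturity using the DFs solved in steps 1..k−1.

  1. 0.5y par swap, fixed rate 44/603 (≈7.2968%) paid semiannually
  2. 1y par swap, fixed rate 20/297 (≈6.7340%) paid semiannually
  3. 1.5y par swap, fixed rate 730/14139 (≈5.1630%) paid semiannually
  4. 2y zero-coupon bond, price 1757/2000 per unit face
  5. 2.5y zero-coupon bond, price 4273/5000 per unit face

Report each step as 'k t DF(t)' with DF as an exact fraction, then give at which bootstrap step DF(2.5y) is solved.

step 1 [0.5y] swap r/2=22/603: DF=(1 − 22/603·(0))/(1+22/603) = 603/625 ≈ 0.964800
step 2 [1y] swap r/2=10/297: DF=(1 − 10/297·(0.964800))/(1+10/297) = 117/125 ≈ 0.936000
step 3 [1.5y] swap r/2=365/14139: DF=(1 − 365/14139·(0.964800+0.936000))/(1+365/14139) = 927/1000 ≈ 0.927000
step 4 [2y] zero: DF = P = 1757/2000 ≈ 0.878500
step 5 [2.5y] zero: DF = P = 4273/5000 ≈ 0.854600

1 1/2 603/625
2 1 117/125
3 3/2 927/1000
4 2 1757/2000
5 5/2 4273/5000
DF(2.5y) is solved at step 5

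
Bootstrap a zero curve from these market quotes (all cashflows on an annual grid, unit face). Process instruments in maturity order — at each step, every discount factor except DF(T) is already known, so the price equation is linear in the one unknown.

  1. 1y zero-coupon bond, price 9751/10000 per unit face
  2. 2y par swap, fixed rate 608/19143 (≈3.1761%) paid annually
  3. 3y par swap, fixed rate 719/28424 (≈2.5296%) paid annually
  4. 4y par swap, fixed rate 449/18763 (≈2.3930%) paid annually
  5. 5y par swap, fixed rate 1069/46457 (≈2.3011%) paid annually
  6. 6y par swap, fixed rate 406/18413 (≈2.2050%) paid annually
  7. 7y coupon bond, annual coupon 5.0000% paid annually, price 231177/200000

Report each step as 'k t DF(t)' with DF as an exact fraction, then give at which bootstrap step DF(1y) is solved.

1 1 9751/10000
2 2 587/625
3 3 9281/10000
4 4 4551/5000
5 5 8931/10000
6 6 4391/5000
7 7 4189/5000
DF(1y) is solved at step 1

step 1 [1y] zero: DF = P = 9751/10000 ≈ 0.975100
step 2 [2y] swap r/1=608/19143: DF=(1 − 608/19143·(0.975100))/(1+608/19143) = 587/625 ≈ 0.939200
step 3 [3y] swap r/1=719/28424: DF=(1 − 719/28424·(0.975100+0.939200))/(1+719/28424) = 9281/10000 ≈ 0.928100
step 4 [4y] swap r/1=449/18763: DF=(1 − 449/18763·(0.975100+0.939200+0.928100))/(1+449/18763) = 4551/5000 ≈ 0.910200
step 5 [5y] swap r/1=1069/46457: DF=(1 − 1069/46457·(0.975100+0.939200+0.928100+0.910200))/(1+1069/46457) = 8931/10000 ≈ 0.893100
step 6 [6y] swap r/1=406/18413: DF=(1 − 406/18413·(0.975100+0.939200+0.928100+0.910200+0.893100))/(1+406/18413) = 4391/5000 ≈ 0.878200
step 7 [7y] bond c/1=1/20: DF=(231177/200000 − 1/20·(0.975100+0.939200+0.928100+0.910200+0.893100+0.878200))/(1+1/20) = 4189/5000 ≈ 0.837800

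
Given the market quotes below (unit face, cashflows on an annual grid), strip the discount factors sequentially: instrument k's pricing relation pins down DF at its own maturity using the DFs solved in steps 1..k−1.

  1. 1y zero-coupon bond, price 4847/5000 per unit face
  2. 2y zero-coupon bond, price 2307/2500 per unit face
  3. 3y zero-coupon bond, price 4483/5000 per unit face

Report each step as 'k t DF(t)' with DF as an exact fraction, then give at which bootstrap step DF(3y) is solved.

step 1 [1y] zero: DF = P = 4847/5000 ≈ 0.969400
step 2 [2y] zero: DF = P = 2307/2500 ≈ 0.922800
step 3 [3y] zero: DF = P = 4483/5000 ≈ 0.896600

1 1 4847/5000
2 2 2307/2500
3 3 4483/5000
DF(3y) is solved at step 3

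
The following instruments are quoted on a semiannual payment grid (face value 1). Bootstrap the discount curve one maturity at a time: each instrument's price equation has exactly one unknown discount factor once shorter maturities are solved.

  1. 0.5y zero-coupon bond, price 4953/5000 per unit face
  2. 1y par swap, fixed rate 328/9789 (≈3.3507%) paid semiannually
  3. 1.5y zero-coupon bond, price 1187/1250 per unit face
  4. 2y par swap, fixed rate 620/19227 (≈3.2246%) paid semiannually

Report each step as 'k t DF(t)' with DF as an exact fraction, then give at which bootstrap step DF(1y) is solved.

1 1/2 4953/5000
2 1 1209/1250
3 3/2 1187/1250
4 2 469/500
DF(1y) is solved at step 2

step 1 [0.5y] zero: DF = P = 4953/5000 ≈ 0.990600
step 2 [1y] swap r/2=164/9789: DF=(1 − 164/9789·(0.990600))/(1+164/9789) = 1209/1250 ≈ 0.967200
step 3 [1.5y] zero: DF = P = 1187/1250 ≈ 0.949600
step 4 [2y] swap r/2=310/19227: DF=(1 − 310/19227·(0.990600+0.967200+0.949600))/(1+310/19227) = 469/500 ≈ 0.938000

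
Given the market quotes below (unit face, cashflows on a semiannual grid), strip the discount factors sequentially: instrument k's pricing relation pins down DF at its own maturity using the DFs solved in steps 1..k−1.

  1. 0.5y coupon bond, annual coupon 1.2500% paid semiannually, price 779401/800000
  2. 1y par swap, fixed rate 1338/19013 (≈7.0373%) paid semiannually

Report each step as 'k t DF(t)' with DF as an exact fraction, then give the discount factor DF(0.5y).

1 1/2 4841/5000
2 1 9331/10000
DF(0.5y) = 4841/5000 ≈ 0.968200

step 1 [0.5y] bond c/2=1/160: DF=(779401/800000 − 1/160·(0))/(1+1/160) = 4841/5000 ≈ 0.968200
step 2 [1y] swap r/2=669/19013: DF=(1 − 669/19013·(0.968200))/(1+669/19013) = 9331/10000 ≈ 0.933100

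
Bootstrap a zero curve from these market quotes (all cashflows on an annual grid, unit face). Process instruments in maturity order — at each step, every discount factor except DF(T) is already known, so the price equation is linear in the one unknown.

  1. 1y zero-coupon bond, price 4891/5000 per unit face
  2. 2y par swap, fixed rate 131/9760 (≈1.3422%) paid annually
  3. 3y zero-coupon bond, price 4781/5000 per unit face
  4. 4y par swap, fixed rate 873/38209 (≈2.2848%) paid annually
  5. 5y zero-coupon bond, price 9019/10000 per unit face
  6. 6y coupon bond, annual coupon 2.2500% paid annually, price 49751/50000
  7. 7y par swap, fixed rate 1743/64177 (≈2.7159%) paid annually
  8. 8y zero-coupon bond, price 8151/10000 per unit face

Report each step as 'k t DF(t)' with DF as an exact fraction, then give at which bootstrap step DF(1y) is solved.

step 1 [1y] zero: DF = P = 4891/5000 ≈ 0.978200
step 2 [2y] swap r/1=131/9760: DF=(1 − 131/9760·(0.978200))/(1+131/9760) = 4869/5000 ≈ 0.973800
step 3 [3y] zero: DF = P = 4781/5000 ≈ 0.956200
step 4 [4y] swap r/1=873/38209: DF=(1 − 873/38209·(0.978200+0.973800+0.956200))/(1+873/38209) = 9127/10000 ≈ 0.912700
step 5 [5y] zero: DF = P = 9019/10000 ≈ 0.901900
step 6 [6y] bond c/1=9/400: DF=(49751/50000 − 9/400·(0.978200+0.973800+0.956200+0.912700+0.901900))/(1+9/400) = 2173/2500 ≈ 0.869200
step 7 [7y] swap r/1=1743/64177: DF=(1 − 1743/64177·(0.978200+0.973800+0.956200+0.912700+0.901900+0.869200))/(1+1743/64177) = 8257/10000 ≈ 0.825700
step 8 [8y] zero: DF = P = 8151/10000 ≈ 0.815100

1 1 4891/5000
2 2 4869/5000
3 3 4781/5000
4 4 9127/10000
5 5 9019/10000
6 6 2173/2500
7 7 8257/10000
8 8 8151/10000
DF(1y) is solved at step 1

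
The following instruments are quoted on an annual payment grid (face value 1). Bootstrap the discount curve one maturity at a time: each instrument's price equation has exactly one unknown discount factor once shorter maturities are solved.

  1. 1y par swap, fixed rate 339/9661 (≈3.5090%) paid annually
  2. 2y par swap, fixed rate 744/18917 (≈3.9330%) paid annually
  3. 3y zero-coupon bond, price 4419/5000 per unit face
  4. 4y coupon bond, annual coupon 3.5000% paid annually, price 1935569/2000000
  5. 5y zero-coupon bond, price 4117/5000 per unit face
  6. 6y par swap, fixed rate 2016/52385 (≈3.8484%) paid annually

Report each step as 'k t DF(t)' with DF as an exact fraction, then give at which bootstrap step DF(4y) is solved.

step 1 [1y] swap r/1=339/9661: DF=(1 − 339/9661·(0))/(1+339/9661) = 9661/10000 ≈ 0.966100
step 2 [2y] swap r/1=744/18917: DF=(1 − 744/18917·(0.966100))/(1+744/18917) = 1157/1250 ≈ 0.925600
step 3 [3y] zero: DF = P = 4419/5000 ≈ 0.883800
step 4 [4y] bond c/1=7/200: DF=(1935569/2000000 − 7/200·(0.966100+0.925600+0.883800))/(1+7/200) = 2103/2500 ≈ 0.841200
step 5 [5y] zero: DF = P = 4117/5000 ≈ 0.823400
step 6 [6y] swap r/1=2016/52385: DF=(1 − 2016/52385·(0.966100+0.925600+0.883800+0.841200+0.823400))/(1+2016/52385) = 499/625 ≈ 0.798400

1 1 9661/10000
2 2 1157/1250
3 3 4419/5000
4 4 2103/2500
5 5 4117/5000
6 6 499/625
DF(4y) is solved at step 4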